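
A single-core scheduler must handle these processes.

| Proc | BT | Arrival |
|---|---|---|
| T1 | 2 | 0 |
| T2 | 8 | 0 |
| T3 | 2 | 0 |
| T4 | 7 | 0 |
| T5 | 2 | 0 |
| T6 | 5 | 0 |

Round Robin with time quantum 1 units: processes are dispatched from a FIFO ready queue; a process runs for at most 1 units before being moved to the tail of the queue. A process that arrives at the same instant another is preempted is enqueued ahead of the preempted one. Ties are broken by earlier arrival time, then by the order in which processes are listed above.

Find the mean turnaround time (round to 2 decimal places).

Timeline: | T1 0-1 | T2 1-2 | T3 2-3 | T4 3-4 | T5 4-5 | T6 5-6 | T1 6-7 | T2 7-8 | T3 8-9 | T4 9-10 | T5 10-11 | T6 11-12 | T2 12-13 | T4 13-14 | T6 14-15 | T2 15-16 | T4 16-17 | T6 17-18 | T2 18-19 | T4 19-20 | T6 20-21 | T2 21-22 | T4 22-23 | T2 23-24 | T4 24-25 | T2 25-26 |
Completion: T1=7  T2=26  T3=9  T4=25  T5=11  T6=21
Turnaround times: T1=7, T2=26, T3=9, T4=25, T5=11, T6=21
Average turnaround = (7+26+9+25+11+21) / 6 = 99/6 = 16.50

16.50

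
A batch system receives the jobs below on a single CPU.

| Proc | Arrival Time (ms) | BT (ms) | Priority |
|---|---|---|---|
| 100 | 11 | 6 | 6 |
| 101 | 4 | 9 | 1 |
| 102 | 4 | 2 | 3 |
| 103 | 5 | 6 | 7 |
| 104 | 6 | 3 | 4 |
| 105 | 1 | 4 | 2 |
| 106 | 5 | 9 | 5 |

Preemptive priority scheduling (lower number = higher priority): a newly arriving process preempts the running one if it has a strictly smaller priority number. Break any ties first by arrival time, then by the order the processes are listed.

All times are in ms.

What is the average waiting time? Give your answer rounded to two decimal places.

Schedule: | idle 0-1 | 105 1-4 | 101 4-13 | 105 13-14 | 102 14-16 | 104 16-19 | 106 19-28 | 100 28-34 | 103 34-40 |
Completion: 100=34  101=13  102=16  103=40  104=19  105=14  106=28
Turnaround (C−A): 100=23  101=9  102=12  103=35  104=13  105=13  106=23
Waiting times: 100=17, 101=0, 102=10, 103=29, 104=10, 105=9, 106=14
Average waiting = (17+0+10+29+10+9+14) / 7 = 89/7 = 12.71

12.71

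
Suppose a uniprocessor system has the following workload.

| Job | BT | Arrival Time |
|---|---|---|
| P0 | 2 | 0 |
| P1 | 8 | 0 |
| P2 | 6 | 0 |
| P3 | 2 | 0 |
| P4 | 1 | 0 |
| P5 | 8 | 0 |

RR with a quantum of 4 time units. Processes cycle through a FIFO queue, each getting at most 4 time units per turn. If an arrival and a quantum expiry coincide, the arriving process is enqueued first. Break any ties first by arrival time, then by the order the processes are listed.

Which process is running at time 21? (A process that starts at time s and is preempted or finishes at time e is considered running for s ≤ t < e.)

Gantt: | P0 0-2 | P1 2-6 | P2 6-10 | P3 10-12 | P4 12-13 | P5 13-17 | P1 17-21 | P2 21-23 | P5 23-27 |
Completion: P0=2  P1=21  P2=23  P3=12  P4=13  P5=27
Turnaround (C−A): P0=2  P1=21  P2=23  P3=12  P4=13  P5=27

P2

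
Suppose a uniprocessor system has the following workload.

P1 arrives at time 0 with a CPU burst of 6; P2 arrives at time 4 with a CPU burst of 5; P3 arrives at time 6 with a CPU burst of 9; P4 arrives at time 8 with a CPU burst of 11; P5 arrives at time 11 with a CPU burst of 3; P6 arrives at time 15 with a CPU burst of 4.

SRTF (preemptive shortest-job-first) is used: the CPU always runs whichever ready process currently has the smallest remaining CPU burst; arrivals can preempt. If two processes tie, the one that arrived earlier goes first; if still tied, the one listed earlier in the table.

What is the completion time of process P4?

Gantt: | P1 0-6 | P2 6-11 | P5 11-14 | P3 14-15 | P6 15-19 | P3 19-27 | P4 27-38 |
Completion: P1=6  P2=11  P3=27  P4=38  P5=14  P6=19
Turnaround (C−A): P1=6  P2=7  P3=21  P4=30  P5=3  P6=4

38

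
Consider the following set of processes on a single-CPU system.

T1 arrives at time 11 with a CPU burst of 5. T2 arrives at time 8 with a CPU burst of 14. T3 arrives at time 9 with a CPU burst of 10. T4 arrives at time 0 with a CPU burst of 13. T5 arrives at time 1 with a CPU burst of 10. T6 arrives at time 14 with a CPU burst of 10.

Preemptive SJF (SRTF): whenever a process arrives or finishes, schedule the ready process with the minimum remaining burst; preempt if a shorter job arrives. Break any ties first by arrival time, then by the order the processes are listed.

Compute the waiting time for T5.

Gantt: | T4 0-1 | T5 1-11 | T1 11-16 | T3 16-26 | T6 26-36 | T4 36-48 | T2 48-62 |
Completion: T1=16  T2=62  T3=26  T4=48  T5=11  T6=36
Turnaround (C−A): T1=5  T2=54  T3=17  T4=48  T5=10  T6=22
Waiting(T5) = turnaround − burst = 10 − 10 = 0

0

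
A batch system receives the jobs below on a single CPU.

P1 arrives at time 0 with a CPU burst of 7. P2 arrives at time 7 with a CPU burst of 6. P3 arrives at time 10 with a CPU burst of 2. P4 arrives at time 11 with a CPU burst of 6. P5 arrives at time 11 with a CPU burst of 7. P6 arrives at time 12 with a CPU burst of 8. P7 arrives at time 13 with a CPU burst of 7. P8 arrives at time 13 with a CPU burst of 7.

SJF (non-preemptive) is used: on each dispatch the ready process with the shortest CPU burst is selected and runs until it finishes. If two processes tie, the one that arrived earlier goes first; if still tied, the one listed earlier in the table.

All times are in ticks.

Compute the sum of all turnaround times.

Gantt: | P1 0-7 | P2 7-13 | P3 13-15 | P4 15-21 | P5 21-28 | P7 28-35 | P8 35-42 | P6 42-50 |
Completion: P1=7  P2=13  P3=15  P4=21  P5=28  P6=50  P7=35  P8=42
Turnaround (C−A): P1=7  P2=6  P3=5  P4=10  P5=17  P6=38  P7=22  P8=29
Turnaround = completion − arrival: P1=7, P2=6, P3=5, P4=10, P5=17, P6=38, P7=22, P8=29
Total turnaround = 7 + 6 + 5 + 10 + 17 + 38 + 22 + 29 = 134

134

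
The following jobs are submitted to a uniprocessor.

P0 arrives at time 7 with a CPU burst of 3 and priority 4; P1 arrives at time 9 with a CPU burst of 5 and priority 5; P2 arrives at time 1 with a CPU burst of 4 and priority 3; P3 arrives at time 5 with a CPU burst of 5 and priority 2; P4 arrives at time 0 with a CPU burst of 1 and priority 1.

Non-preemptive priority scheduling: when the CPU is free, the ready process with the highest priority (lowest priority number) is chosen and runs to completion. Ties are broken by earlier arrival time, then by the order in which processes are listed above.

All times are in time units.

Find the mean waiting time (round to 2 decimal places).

Timeline: | P4 0-1 | P2 1-5 | P3 5-10 | P0 10-13 | P1 13-18 |
Completion: P0=13  P1=18  P2=5  P3=10  P4=1
Waiting times: P0=3, P1=4, P2=0, P3=0, P4=0
Average waiting = (3+4+0+0+0) / 5 = 7/5 = 1.40

1.40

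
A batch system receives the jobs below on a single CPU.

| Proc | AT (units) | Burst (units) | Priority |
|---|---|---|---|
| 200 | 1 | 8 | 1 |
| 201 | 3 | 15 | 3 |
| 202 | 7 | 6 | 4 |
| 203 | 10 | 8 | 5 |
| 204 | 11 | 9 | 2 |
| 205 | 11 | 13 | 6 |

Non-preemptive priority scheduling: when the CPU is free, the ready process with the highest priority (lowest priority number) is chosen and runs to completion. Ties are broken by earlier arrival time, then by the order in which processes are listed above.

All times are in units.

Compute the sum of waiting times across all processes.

110

Gantt: | idle 0-1 | 200 1-9 | 201 9-24 | 204 24-33 | 202 33-39 | 203 39-47 | 205 47-60 |
Completion: 200=9  201=24  202=39  203=47  204=33  205=60
Turnaround (C−A): 200=8  201=21  202=32  203=37  204=22  205=49
Waiting = turnaround − burst: 200=0, 201=6, 202=26, 203=29, 204=13, 205=36
Total waiting = 0 + 6 + 26 + 29 + 13 + 36 = 110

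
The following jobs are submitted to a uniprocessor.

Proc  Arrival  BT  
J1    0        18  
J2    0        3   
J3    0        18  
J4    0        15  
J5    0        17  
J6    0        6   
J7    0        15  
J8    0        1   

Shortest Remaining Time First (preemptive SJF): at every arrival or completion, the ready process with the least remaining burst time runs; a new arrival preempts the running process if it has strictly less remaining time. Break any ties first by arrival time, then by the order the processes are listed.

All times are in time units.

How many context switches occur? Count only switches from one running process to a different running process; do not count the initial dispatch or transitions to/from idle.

7

Schedule: | J8 0-1 | J2 1-4 | J6 4-10 | J4 10-25 | J7 25-40 | J5 40-57 | J1 57-75 | J3 75-93 |
Completion: J1=75  J2=4  J3=93  J4=25  J5=57  J6=10  J7=40  J8=1
Turnaround (C−A): J1=75  J2=4  J3=93  J4=25  J5=57  J6=10  J7=40  J8=1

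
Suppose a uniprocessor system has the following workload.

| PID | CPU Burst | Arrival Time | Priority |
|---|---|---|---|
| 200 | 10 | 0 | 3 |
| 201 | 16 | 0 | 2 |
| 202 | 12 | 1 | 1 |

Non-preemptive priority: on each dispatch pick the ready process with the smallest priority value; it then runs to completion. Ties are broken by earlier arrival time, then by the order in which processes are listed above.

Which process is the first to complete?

Timeline: | 201 0-16 | 202 16-28 | 200 28-38 |
Completion: 200=38  201=16  202=28
Turnaround (C−A): 200=38  201=16  202=27
Finish order: 201 → 202 → 200

201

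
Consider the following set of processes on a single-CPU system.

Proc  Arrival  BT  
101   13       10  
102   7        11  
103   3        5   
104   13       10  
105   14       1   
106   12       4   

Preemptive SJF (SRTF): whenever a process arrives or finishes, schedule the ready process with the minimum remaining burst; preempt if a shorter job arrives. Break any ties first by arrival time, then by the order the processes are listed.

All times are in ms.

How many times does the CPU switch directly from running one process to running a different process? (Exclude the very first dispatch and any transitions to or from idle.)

7

Timeline: | idle 0-3 | 103 3-8 | 102 8-12 | 106 12-14 | 105 14-15 | 106 15-17 | 102 17-24 | 101 24-34 | 104 34-44 |
Completion: 101=34  102=24  103=8  104=44  105=15  106=17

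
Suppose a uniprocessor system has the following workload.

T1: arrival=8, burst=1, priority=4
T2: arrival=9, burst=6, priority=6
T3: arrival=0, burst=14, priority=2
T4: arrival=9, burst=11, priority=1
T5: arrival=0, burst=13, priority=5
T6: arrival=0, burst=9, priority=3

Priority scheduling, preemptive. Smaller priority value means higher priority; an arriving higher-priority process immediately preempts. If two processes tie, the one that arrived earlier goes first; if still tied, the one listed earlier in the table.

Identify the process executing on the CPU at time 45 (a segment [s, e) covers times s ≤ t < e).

Schedule: | T3 0-9 | T4 9-20 | T3 20-25 | T6 25-34 | T1 34-35 | T5 35-48 | T2 48-54 |
Completion: T1=35  T2=54  T3=25  T4=20  T5=48  T6=34
Turnaround (C−A): T1=27  T2=45  T3=25  T4=11  T5=48  T6=34

T5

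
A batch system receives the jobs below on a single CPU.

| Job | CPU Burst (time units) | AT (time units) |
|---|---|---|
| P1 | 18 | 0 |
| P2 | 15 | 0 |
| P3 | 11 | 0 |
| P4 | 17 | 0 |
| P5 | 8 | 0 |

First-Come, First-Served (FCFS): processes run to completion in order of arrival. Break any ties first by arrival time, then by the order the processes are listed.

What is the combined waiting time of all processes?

156

Gantt: | P1 0-18 | P2 18-33 | P3 33-44 | P4 44-61 | P5 61-69 |
Completion: P1=18  P2=33  P3=44  P4=61  P5=69
Turnaround (C−A): P1=18  P2=33  P3=44  P4=61  P5=69
Waiting = turnaround − burst: P1=0, P2=18, P3=33, P4=44, P5=61
Total waiting = 0 + 18 + 33 + 44 + 61 = 156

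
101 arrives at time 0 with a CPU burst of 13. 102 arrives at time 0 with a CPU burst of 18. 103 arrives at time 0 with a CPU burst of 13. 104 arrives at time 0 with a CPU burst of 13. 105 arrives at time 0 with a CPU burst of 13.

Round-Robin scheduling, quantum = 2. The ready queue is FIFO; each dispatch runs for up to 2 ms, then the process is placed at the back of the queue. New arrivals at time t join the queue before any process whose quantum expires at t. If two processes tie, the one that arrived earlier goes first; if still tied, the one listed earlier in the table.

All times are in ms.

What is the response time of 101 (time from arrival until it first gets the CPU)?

Gantt: | 101 0-2 | 102 2-4 | 103 4-6 | 104 6-8 | 105 8-10 | 101 10-12 | 102 12-14 | 103 14-16 | 104 16-18 | 105 18-20 | 101 20-22 | 102 22-24 | 103 24-26 | 104 26-28 | 105 28-30 | 101 30-32 | 102 32-34 | 103 34-36 | 104 36-38 | 105 38-40 | 101 40-42 | 102 42-44 | 103 44-46 | 104 46-48 | 105 48-50 | 101 50-52 | 102 52-54 | 103 54-56 | 104 56-58 | 105 58-60 | 101 60-61 | 102 61-63 | 103 63-64 | 104 64-65 | 105 65-66 | 102 66-70 |
Completion: 101=61  102=70  103=64  104=65  105=66
Response(101) = first start − arrival = 0 − 0 = 0

0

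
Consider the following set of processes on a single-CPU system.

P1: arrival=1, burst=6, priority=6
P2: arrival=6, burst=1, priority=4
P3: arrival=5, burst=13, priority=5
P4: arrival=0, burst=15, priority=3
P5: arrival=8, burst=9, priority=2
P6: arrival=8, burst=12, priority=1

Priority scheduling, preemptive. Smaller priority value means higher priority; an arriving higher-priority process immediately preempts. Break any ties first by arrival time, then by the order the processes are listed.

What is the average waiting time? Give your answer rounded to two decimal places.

24.00

Gantt: | P4 0-8 | P6 8-20 | P5 20-29 | P4 29-36 | P2 36-37 | P3 37-50 | P1 50-56 |
Completion: P1=56  P2=37  P3=50  P4=36  P5=29  P6=20
Turnaround (C−A): P1=55  P2=31  P3=45  P4=36  P5=21  P6=12
Waiting times: P1=49, P2=30, P3=32, P4=21, P5=12, P6=0
Average waiting = (49+30+32+21+12+0) / 6 = 144/6 = 24.00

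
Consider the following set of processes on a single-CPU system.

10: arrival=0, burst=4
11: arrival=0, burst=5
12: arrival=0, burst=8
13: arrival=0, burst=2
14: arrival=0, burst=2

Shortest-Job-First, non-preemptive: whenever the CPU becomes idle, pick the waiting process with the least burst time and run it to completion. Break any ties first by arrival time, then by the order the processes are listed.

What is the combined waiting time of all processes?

Schedule: | 13 0-2 | 14 2-4 | 10 4-8 | 11 8-13 | 12 13-21 |
Completion: 10=8  11=13  12=21  13=2  14=4
Turnaround (C−A): 10=8  11=13  12=21  13=2  14=4
Waiting = turnaround − burst: 10=4, 11=8, 12=13, 13=0, 14=2
Total waiting = 4 + 8 + 13 + 0 + 2 = 27

27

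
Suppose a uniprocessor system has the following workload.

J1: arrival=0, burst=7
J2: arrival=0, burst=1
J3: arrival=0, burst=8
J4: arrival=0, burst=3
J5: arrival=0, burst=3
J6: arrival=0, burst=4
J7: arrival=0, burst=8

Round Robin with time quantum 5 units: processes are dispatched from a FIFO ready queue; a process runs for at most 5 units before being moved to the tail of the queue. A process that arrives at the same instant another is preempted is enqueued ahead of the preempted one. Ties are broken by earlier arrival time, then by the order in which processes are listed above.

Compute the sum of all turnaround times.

Timeline: | J1 0-5 | J2 5-6 | J3 6-11 | J4 11-14 | J5 14-17 | J6 17-21 | J7 21-26 | J1 26-28 | J3 28-31 | J7 31-34 |
Completion: J1=28  J2=6  J3=31  J4=14  J5=17  J6=21  J7=34
Turnaround (C−A): J1=28  J2=6  J3=31  J4=14  J5=17  J6=21  J7=34
Turnaround = completion − arrival: J1=28, J2=6, J3=31, J4=14, J5=17, J6=21, J7=34
Total turnaround = 28 + 6 + 31 + 14 + 17 + 21 + 34 = 151

151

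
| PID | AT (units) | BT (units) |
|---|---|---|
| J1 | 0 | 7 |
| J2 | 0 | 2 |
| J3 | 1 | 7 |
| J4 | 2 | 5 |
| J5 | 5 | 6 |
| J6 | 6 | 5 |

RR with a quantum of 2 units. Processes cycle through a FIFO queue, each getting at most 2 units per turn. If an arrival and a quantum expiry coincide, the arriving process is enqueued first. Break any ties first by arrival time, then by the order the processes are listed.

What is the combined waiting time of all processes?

Gantt: | J1 0-2 | J2 2-4 | J3 4-6 | J4 6-8 | J1 8-10 | J5 10-12 | J6 12-14 | J3 14-16 | J4 16-18 | J1 18-20 | J5 20-22 | J6 22-24 | J3 24-26 | J4 26-27 | J1 27-28 | J5 28-30 | J6 30-31 | J3 31-32 |
Completion: J1=28  J2=4  J3=32  J4=27  J5=30  J6=31
Turnaround (C−A): J1=28  J2=4  J3=31  J4=25  J5=25  J6=25
Waiting = turnaround − burst: J1=21, J2=2, J3=24, J4=20, J5=19, J6=20
Total waiting = 21 + 2 + 24 + 20 + 19 + 20 = 106

106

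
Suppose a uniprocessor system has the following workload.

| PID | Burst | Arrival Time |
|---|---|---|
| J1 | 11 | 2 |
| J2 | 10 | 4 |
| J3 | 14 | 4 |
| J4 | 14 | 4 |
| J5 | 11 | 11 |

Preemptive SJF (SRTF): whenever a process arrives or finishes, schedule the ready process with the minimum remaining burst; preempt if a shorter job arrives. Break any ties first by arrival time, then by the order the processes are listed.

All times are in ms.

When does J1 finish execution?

Gantt: | idle 0-2 | J1 2-13 | J2 13-23 | J5 23-34 | J3 34-48 | J4 48-62 |
Completion: J1=13  J2=23  J3=48  J4=62  J5=34
Turnaround (C−A): J1=11  J2=19  J3=44  J4=58  J5=23

13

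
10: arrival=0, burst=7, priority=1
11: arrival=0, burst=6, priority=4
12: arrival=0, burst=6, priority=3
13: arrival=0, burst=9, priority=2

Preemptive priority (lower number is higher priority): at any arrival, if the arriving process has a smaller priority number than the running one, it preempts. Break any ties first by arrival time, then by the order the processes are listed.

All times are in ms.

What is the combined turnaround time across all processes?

Schedule: | 10 0-7 | 13 7-16 | 12 16-22 | 11 22-28 |
Completion: 10=7  11=28  12=22  13=16
Turnaround = completion − arrival: 10=7, 11=28, 12=22, 13=16
Total turnaround = 7 + 28 + 22 + 16 = 73

73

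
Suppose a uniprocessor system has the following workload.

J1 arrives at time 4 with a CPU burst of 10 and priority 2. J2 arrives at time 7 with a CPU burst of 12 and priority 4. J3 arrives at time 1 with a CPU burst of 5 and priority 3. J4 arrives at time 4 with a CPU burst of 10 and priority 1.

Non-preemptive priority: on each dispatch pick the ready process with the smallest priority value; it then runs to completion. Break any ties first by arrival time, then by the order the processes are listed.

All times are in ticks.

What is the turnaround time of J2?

Gantt: | idle 0-1 | J3 1-6 | J4 6-16 | J1 16-26 | J2 26-38 |
Completion: J1=26  J2=38  J3=6  J4=16
Turnaround (C−A): J1=22  J2=31  J3=5  J4=12
Turnaround(J2) = completion − arrival = 38 − 7 = 31

31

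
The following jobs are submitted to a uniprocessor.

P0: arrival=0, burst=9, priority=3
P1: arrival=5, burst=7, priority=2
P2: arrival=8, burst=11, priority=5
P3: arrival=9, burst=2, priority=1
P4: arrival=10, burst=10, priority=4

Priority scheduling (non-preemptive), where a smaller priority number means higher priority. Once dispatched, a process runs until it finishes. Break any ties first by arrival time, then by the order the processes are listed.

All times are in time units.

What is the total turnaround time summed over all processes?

Gantt: | P0 0-9 | P3 9-11 | P1 11-18 | P4 18-28 | P2 28-39 |
Completion: P0=9  P1=18  P2=39  P3=11  P4=28
Turnaround = completion − arrival: P0=9, P1=13, P2=31, P3=2, P4=18
Total turnaround = 9 + 13 + 31 + 2 + 18 = 73

73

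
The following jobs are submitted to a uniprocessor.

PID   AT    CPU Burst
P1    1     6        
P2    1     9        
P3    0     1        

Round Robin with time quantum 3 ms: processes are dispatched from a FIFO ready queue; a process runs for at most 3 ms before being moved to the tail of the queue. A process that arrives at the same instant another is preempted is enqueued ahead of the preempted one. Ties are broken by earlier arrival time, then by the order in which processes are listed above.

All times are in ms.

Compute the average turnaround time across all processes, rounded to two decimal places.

8.33

Schedule: | P3 0-1 | P1 1-4 | P2 4-7 | P1 7-10 | P2 10-16 |
Completion: P1=10  P2=16  P3=1
Turnaround (C−A): P1=9  P2=15  P3=1
Turnaround times: P1=9, P2=15, P3=1
Average turnaround = (9+15+1) / 3 = 25/3 = 8.33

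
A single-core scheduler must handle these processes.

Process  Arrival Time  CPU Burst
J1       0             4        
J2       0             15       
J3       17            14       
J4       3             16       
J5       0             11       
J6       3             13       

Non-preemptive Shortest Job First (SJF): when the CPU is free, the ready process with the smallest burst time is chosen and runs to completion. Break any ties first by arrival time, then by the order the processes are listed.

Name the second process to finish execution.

Gantt: | J1 0-4 | J5 4-15 | J6 15-28 | J3 28-42 | J2 42-57 | J4 57-73 |
Completion: J1=4  J2=57  J3=42  J4=73  J5=15  J6=28
Turnaround (C−A): J1=4  J2=57  J3=25  J4=70  J5=15  J6=25
Finish order: J1 → J5 → J6 → J3 → J2 → J4

J5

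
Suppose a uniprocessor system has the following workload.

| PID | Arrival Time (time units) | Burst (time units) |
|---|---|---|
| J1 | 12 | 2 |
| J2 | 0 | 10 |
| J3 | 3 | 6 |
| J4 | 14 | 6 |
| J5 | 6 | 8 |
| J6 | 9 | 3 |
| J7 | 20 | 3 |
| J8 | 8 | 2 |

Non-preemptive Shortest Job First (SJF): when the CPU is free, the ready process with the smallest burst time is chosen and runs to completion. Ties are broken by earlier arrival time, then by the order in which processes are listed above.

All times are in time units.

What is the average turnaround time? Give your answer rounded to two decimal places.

Timeline: | J2 0-10 | J8 10-12 | J1 12-14 | J6 14-17 | J3 17-23 | J7 23-26 | J4 26-32 | J5 32-40 |
Completion: J1=14  J2=10  J3=23  J4=32  J5=40  J6=17  J7=26  J8=12
Turnaround (C−A): J1=2  J2=10  J3=20  J4=18  J5=34  J6=8  J7=6  J8=4
Turnaround times: J1=2, J2=10, J3=20, J4=18, J5=34, J6=8, J7=6, J8=4
Average turnaround = (2+10+20+18+34+8+6+4) / 8 = 102/8 = 12.75

12.75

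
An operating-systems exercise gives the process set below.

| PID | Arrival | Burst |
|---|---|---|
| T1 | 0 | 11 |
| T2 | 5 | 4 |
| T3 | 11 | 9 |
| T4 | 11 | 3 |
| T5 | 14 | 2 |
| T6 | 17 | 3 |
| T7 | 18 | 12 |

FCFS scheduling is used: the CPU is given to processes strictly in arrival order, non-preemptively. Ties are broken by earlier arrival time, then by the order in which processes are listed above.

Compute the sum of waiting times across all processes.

62

Schedule: | T1 0-11 | T2 11-15 | T3 15-24 | T4 24-27 | T5 27-29 | T6 29-32 | T7 32-44 |
Completion: T1=11  T2=15  T3=24  T4=27  T5=29  T6=32  T7=44
Turnaround (C−A): T1=11  T2=10  T3=13  T4=16  T5=15  T6=15  T7=26
Waiting = turnaround − burst: T1=0, T2=6, T3=4, T4=13, T5=13, T6=12, T7=14
Total waiting = 0 + 6 + 4 + 13 + 13 + 12 + 14 = 62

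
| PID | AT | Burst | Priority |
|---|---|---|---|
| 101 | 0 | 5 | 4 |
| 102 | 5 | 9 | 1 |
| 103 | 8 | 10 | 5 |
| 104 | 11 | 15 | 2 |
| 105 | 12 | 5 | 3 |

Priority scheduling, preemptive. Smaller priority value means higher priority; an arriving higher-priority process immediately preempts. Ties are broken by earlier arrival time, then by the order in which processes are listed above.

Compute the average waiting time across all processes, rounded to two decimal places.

9.20

Gantt: | 101 0-5 | 102 5-14 | 104 14-29 | 105 29-34 | 103 34-44 |
Completion: 101=5  102=14  103=44  104=29  105=34
Turnaround (C−A): 101=5  102=9  103=36  104=18  105=22
Waiting times: 101=0, 102=0, 103=26, 104=3, 105=17
Average waiting = (0+0+26+3+17) / 5 = 46/5 = 9.20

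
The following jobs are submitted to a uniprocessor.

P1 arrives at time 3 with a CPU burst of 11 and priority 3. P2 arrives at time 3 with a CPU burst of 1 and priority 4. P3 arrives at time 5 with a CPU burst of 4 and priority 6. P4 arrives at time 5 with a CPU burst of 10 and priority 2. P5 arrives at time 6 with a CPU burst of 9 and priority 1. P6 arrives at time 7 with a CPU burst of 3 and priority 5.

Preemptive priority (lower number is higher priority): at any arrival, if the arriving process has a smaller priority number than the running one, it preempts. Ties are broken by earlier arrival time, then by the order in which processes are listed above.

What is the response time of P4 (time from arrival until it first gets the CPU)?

Gantt: | idle 0-3 | P1 3-5 | P4 5-6 | P5 6-15 | P4 15-24 | P1 24-33 | P2 33-34 | P6 34-37 | P3 37-41 |
Completion: P1=33  P2=34  P3=41  P4=24  P5=15  P6=37
Response(P4) = first start − arrival = 5 − 5 = 0

0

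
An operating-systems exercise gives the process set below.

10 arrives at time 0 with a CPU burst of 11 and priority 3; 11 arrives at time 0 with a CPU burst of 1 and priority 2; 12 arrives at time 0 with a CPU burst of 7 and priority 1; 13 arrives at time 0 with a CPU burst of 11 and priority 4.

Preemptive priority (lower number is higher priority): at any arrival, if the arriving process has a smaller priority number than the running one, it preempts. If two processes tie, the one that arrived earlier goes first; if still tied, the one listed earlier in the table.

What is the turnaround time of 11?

Schedule: | 12 0-7 | 11 7-8 | 10 8-19 | 13 19-30 |
Completion: 10=19  11=8  12=7  13=30
Turnaround(11) = completion − arrival = 8 − 0 = 8

8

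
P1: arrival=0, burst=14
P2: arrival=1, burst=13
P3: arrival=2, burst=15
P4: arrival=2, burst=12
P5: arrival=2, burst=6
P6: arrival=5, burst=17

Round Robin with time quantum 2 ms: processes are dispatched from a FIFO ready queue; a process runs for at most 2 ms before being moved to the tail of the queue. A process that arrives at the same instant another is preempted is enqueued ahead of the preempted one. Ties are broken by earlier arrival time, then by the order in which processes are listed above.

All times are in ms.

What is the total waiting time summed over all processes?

293

Gantt: | P1 0-2 | P2 2-4 | P3 4-6 | P4 6-8 | P5 8-10 | P1 10-12 | P2 12-14 | P6 14-16 | P3 16-18 | P4 18-20 | P5 20-22 | P1 22-24 | P2 24-26 | P6 26-28 | P3 28-30 | P4 30-32 | P5 32-34 | P1 34-36 | P2 36-38 | P6 38-40 | P3 40-42 | P4 42-44 | P1 44-46 | P2 46-48 | P6 48-50 | P3 50-52 | P4 52-54 | P1 54-56 | P2 56-58 | P6 58-60 | P3 60-62 | P4 62-64 | P1 64-66 | P2 66-67 | P6 67-69 | P3 69-71 | P6 71-73 | P3 73-74 | P6 74-77 |
Completion: P1=66  P2=67  P3=74  P4=64  P5=34  P6=77
Turnaround (C−A): P1=66  P2=66  P3=72  P4=62  P5=32  P6=72
Waiting = turnaround − burst: P1=52, P2=53, P3=57, P4=50, P5=26, P6=55
Total waiting = 52 + 53 + 57 + 50 + 26 + 55 = 293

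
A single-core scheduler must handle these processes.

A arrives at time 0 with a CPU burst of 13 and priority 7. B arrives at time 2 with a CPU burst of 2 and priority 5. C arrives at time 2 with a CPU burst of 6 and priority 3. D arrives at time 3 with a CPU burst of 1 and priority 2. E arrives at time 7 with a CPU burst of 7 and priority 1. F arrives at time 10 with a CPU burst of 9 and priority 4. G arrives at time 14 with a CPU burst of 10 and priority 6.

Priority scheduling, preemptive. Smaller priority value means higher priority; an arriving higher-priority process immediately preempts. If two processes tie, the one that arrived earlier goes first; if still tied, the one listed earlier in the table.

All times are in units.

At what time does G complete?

37

Schedule: | A 0-2 | C 2-3 | D 3-4 | C 4-7 | E 7-14 | C 14-16 | F 16-25 | B 25-27 | G 27-37 | A 37-48 |
Completion: A=48  B=27  C=16  D=4  E=14  F=25  G=37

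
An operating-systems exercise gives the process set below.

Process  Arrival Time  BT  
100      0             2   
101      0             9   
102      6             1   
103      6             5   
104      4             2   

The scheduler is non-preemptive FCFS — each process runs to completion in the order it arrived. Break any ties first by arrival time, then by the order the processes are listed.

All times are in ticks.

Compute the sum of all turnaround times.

43

Schedule: | 100 0-2 | 101 2-11 | 104 11-13 | 102 13-14 | 103 14-19 |
Completion: 100=2  101=11  102=14  103=19  104=13
Turnaround = completion − arrival: 100=2, 101=11, 102=8, 103=13, 104=9
Total turnaround = 2 + 11 + 8 + 13 + 9 = 43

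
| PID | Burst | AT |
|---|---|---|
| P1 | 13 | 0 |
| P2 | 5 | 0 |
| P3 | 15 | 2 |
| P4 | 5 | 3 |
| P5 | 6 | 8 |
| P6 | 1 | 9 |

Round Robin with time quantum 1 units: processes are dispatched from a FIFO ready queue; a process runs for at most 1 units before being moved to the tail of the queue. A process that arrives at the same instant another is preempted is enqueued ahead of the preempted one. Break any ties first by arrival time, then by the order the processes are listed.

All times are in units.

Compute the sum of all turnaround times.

Timeline: | P1 0-1 | P2 1-2 | P1 2-3 | P3 3-4 | P2 4-5 | P4 5-6 | P1 6-7 | P3 7-8 | P2 8-9 | P4 9-10 | P1 10-11 | P5 11-12 | P3 12-13 | P6 13-14 | P2 14-15 | P4 15-16 | P1 16-17 | P5 17-18 | P3 18-19 | P2 19-20 | P4 20-21 | P1 21-22 | P5 22-23 | P3 23-24 | P4 24-25 | P1 25-26 | P5 26-27 | P3 27-28 | P1 28-29 | P5 29-30 | P3 30-31 | P1 31-32 | P5 32-33 | P3 33-34 | P1 34-35 | P3 35-36 | P1 36-37 | P3 37-38 | P1 38-39 | P3 39-40 | P1 40-41 | P3 41-45 |
Completion: P1=41  P2=20  P3=45  P4=25  P5=33  P6=14
Turnaround (C−A): P1=41  P2=20  P3=43  P4=22  P5=25  P6=5
Turnaround = completion − arrival: P1=41, P2=20, P3=43, P4=22, P5=25, P6=5
Total turnaround = 41 + 20 + 43 + 22 + 25 + 5 = 156

156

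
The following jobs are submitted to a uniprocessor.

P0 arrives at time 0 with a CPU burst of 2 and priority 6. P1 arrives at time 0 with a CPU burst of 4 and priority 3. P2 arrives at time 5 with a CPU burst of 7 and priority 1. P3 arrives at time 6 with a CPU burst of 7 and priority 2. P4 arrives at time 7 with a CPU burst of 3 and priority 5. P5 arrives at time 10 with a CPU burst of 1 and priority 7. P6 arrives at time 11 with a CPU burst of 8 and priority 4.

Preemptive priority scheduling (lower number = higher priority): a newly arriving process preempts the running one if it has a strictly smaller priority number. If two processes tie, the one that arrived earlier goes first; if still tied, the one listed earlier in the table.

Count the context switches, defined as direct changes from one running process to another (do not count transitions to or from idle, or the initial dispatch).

Timeline: | P1 0-4 | P0 4-5 | P2 5-12 | P3 12-19 | P6 19-27 | P4 27-30 | P0 30-31 | P5 31-32 |
Completion: P0=31  P1=4  P2=12  P3=19  P4=30  P5=32  P6=27
Turnaround (C−A): P0=31  P1=4  P2=7  P3=13  P4=23  P5=22  P6=16

7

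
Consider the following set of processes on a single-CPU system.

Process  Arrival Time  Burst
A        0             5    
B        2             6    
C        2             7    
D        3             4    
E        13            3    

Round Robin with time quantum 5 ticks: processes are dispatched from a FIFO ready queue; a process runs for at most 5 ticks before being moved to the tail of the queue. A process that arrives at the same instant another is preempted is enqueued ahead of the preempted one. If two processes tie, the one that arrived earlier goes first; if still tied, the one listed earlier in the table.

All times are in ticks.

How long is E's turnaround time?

Schedule: | A 0-5 | B 5-10 | C 10-15 | D 15-19 | B 19-20 | E 20-23 | C 23-25 |
Completion: A=5  B=20  C=25  D=19  E=23
Turnaround (C−A): A=5  B=18  C=23  D=16  E=10
Turnaround(E) = completion − arrival = 23 − 13 = 10

10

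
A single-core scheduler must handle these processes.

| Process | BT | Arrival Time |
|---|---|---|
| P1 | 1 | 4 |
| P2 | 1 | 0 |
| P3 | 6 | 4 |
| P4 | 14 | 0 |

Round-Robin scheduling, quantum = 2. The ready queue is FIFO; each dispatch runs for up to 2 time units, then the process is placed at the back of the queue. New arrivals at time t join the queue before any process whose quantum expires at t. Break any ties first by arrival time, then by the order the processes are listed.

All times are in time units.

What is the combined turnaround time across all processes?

Timeline: | P2 0-1 | P4 1-5 | P1 5-6 | P3 6-8 | P4 8-10 | P3 10-12 | P4 12-14 | P3 14-16 | P4 16-22 |
Completion: P1=6  P2=1  P3=16  P4=22
Turnaround = completion − arrival: P1=2, P2=1, P3=12, P4=22
Total turnaround = 2 + 1 + 12 + 22 = 37

37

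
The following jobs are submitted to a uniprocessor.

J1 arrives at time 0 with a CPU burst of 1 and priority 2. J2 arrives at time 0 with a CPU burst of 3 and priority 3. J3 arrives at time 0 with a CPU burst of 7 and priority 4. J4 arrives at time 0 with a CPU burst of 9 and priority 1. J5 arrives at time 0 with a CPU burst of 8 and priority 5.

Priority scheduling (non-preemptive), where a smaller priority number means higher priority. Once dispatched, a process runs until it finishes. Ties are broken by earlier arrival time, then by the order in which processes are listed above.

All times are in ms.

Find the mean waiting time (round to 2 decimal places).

Gantt: | J4 0-9 | J1 9-10 | J2 10-13 | J3 13-20 | J5 20-28 |
Completion: J1=10  J2=13  J3=20  J4=9  J5=28
Waiting times: J1=9, J2=10, J3=13, J4=0, J5=20
Average waiting = (9+10+13+0+20) / 5 = 52/5 = 10.40

10.40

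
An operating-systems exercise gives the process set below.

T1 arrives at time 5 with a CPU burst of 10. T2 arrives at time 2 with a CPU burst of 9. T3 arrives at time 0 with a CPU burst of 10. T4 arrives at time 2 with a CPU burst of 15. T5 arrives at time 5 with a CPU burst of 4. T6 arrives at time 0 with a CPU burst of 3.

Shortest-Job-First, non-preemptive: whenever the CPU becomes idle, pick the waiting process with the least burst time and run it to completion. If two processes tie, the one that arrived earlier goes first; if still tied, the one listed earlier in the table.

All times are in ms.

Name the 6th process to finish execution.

T4

Schedule: | T6 0-3 | T2 3-12 | T5 12-16 | T3 16-26 | T1 26-36 | T4 36-51 |
Completion: T1=36  T2=12  T3=26  T4=51  T5=16  T6=3
Turnaround (C−A): T1=31  T2=10  T3=26  T4=49  T5=11  T6=3
Finish order: T6 → T2 → T5 → T3 → T1 → T4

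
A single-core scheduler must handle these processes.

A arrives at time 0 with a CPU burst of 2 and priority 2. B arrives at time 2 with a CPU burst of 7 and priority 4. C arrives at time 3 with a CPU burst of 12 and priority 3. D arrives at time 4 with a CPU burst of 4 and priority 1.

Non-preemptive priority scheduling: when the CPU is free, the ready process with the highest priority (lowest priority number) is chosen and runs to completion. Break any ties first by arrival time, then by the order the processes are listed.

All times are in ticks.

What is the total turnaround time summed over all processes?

Schedule: | A 0-2 | B 2-9 | D 9-13 | C 13-25 |
Completion: A=2  B=9  C=25  D=13
Turnaround (C−A): A=2  B=7  C=22  D=9
Turnaround = completion − arrival: A=2, B=7, C=22, D=9
Total turnaround = 2 + 7 + 22 + 9 = 40

40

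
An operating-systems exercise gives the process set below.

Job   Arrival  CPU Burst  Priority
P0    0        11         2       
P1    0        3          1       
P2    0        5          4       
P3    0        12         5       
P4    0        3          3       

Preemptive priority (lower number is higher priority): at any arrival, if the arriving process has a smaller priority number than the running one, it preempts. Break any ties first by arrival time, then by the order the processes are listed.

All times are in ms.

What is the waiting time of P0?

Gantt: | P1 0-3 | P0 3-14 | P4 14-17 | P2 17-22 | P3 22-34 |
Completion: P0=14  P1=3  P2=22  P3=34  P4=17
Turnaround (C−A): P0=14  P1=3  P2=22  P3=34  P4=17
Waiting(P0) = turnaround − burst = 14 − 11 = 3

3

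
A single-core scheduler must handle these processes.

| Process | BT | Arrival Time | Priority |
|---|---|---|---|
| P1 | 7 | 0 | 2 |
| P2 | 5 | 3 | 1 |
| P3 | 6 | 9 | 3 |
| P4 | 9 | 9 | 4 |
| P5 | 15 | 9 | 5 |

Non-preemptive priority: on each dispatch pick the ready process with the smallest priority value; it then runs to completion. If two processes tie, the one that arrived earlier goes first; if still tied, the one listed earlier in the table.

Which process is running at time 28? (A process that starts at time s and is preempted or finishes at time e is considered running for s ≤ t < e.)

Schedule: | P1 0-7 | P2 7-12 | P3 12-18 | P4 18-27 | P5 27-42 |
Completion: P1=7  P2=12  P3=18  P4=27  P5=42

P5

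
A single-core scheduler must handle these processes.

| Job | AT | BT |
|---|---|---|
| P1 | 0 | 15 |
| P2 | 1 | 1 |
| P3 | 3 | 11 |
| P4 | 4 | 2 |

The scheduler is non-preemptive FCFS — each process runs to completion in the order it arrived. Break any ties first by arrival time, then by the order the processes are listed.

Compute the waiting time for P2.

Gantt: | P1 0-15 | P2 15-16 | P3 16-27 | P4 27-29 |
Completion: P1=15  P2=16  P3=27  P4=29
Turnaround (C−A): P1=15  P2=15  P3=24  P4=25
Waiting(P2) = turnaround − burst = 15 − 1 = 14

14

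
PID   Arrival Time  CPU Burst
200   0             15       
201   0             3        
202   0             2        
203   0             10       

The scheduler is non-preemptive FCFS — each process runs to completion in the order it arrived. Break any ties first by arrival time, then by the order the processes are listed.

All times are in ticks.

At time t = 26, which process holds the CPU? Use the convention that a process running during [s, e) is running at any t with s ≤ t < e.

203

Schedule: | 200 0-15 | 201 15-18 | 202 18-20 | 203 20-30 |
Completion: 200=15  201=18  202=20  203=30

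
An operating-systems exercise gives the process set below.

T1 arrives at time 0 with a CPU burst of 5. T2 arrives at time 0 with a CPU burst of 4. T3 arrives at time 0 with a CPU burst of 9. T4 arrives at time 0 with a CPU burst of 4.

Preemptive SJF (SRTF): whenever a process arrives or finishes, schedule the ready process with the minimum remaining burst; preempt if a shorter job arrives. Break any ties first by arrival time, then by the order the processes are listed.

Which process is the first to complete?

Timeline: | T2 0-4 | T4 4-8 | T1 8-13 | T3 13-22 |
Completion: T1=13  T2=4  T3=22  T4=8
Finish order: T2 → T4 → T1 → T3

T2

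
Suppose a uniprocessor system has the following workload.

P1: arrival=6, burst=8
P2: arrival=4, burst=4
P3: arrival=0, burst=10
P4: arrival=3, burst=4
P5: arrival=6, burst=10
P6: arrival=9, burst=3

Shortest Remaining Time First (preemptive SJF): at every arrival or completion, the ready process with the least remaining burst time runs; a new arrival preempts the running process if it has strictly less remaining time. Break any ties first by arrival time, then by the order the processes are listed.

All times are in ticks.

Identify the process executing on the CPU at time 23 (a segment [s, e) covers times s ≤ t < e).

P1

Gantt: | P3 0-3 | P4 3-7 | P2 7-11 | P6 11-14 | P3 14-21 | P1 21-29 | P5 29-39 |
Completion: P1=29  P2=11  P3=21  P4=7  P5=39  P6=14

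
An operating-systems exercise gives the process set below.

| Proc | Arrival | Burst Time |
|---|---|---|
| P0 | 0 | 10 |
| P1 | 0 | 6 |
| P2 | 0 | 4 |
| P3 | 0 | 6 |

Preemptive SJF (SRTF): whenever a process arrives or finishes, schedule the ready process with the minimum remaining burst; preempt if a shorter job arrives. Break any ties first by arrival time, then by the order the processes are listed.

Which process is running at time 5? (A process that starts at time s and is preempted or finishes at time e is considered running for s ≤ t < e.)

Timeline: | P2 0-4 | P1 4-10 | P3 10-16 | P0 16-26 |
Completion: P0=26  P1=10  P2=4  P3=16
Turnaround (C−A): P0=26  P1=10  P2=4  P3=16

P1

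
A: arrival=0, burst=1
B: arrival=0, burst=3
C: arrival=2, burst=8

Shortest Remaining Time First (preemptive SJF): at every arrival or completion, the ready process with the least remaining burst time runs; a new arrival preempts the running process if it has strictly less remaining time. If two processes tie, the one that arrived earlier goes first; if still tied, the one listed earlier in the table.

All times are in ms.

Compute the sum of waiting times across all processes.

3

Gantt: | A 0-1 | B 1-4 | C 4-12 |
Completion: A=1  B=4  C=12
Waiting = turnaround − burst: A=0, B=1, C=2
Total waiting = 0 + 1 + 2 = 3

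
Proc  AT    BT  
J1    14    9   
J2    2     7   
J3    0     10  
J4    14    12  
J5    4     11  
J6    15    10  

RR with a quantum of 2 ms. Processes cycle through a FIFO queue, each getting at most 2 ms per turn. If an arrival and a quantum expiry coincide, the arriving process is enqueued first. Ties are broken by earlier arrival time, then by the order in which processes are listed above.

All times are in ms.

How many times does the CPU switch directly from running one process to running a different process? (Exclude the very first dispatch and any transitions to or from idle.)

Schedule: | J3 0-2 | J2 2-4 | J3 4-6 | J5 6-8 | J2 8-10 | J3 10-12 | J5 12-14 | J2 14-16 | J3 16-18 | J1 18-20 | J4 20-22 | J5 22-24 | J6 24-26 | J2 26-27 | J3 27-29 | J1 29-31 | J4 31-33 | J5 33-35 | J6 35-37 | J1 37-39 | J4 39-41 | J5 41-43 | J6 43-45 | J1 45-47 | J4 47-49 | J5 49-50 | J6 50-52 | J1 52-53 | J4 53-55 | J6 55-57 | J4 57-59 |
Completion: J1=53  J2=27  J3=29  J4=59  J5=50  J6=57

30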